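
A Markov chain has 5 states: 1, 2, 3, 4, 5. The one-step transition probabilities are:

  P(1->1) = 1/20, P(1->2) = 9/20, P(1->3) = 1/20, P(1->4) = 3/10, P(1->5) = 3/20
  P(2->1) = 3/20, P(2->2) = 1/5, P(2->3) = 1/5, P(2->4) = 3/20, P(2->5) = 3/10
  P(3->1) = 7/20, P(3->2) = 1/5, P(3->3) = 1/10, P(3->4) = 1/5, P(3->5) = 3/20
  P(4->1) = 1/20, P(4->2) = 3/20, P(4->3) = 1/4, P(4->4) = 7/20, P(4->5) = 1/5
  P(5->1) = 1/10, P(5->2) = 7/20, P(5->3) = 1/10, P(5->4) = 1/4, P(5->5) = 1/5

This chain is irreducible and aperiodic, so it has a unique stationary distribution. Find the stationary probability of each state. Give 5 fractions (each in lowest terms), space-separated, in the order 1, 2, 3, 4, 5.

The stationary distribution satisfies pi = pi * P, i.e.:
  pi_1 = 1/20*pi_1 + 3/20*pi_2 + 7/20*pi_3 + 1/20*pi_4 + 1/10*pi_5
  pi_2 = 9/20*pi_1 + 1/5*pi_2 + 1/5*pi_3 + 3/20*pi_4 + 7/20*pi_5
  pi_3 = 1/20*pi_1 + 1/5*pi_2 + 1/10*pi_3 + 1/4*pi_4 + 1/10*pi_5
  pi_4 = 3/10*pi_1 + 3/20*pi_2 + 1/5*pi_3 + 7/20*pi_4 + 1/4*pi_5
  pi_5 = 3/20*pi_1 + 3/10*pi_2 + 3/20*pi_3 + 1/5*pi_4 + 1/5*pi_5
with normalization: pi_1 + pi_2 + pi_3 + pi_4 + pi_5 = 1.

Using the first 4 balance equations plus normalization, the linear system A*pi = b is:
  [-19/20, 3/20, 7/20, 1/20, 1/10] . pi = 0
  [9/20, -4/5, 1/5, 3/20, 7/20] . pi = 0
  [1/20, 1/5, -9/10, 1/4, 1/10] . pi = 0
  [3/10, 3/20, 1/5, -13/20, 1/4] . pi = 0
  [1, 1, 1, 1, 1] . pi = 1

Solving yields:
  pi_1 = 1363/10284
  pi_2 = 865/3428
  pi_3 = 1603/10284
  pi_4 = 2555/10284
  pi_5 = 542/2571

Verification (pi * P):
  1363/10284*1/20 + 865/3428*3/20 + 1603/10284*7/20 + 2555/10284*1/20 + 542/2571*1/10 = 1363/10284 = pi_1  (ok)
  1363/10284*9/20 + 865/3428*1/5 + 1603/10284*1/5 + 2555/10284*3/20 + 542/2571*7/20 = 865/3428 = pi_2  (ok)
  1363/10284*1/20 + 865/3428*1/5 + 1603/10284*1/10 + 2555/10284*1/4 + 542/2571*1/10 = 1603/10284 = pi_3  (ok)
  1363/10284*3/10 + 865/3428*3/20 + 1603/10284*1/5 + 2555/10284*7/20 + 542/2571*1/4 = 2555/10284 = pi_4  (ok)
  1363/10284*3/20 + 865/3428*3/10 + 1603/10284*3/20 + 2555/10284*1/5 + 542/2571*1/5 = 542/2571 = pi_5  (ok)

Answer: 1363/10284 865/3428 1603/10284 2555/10284 542/2571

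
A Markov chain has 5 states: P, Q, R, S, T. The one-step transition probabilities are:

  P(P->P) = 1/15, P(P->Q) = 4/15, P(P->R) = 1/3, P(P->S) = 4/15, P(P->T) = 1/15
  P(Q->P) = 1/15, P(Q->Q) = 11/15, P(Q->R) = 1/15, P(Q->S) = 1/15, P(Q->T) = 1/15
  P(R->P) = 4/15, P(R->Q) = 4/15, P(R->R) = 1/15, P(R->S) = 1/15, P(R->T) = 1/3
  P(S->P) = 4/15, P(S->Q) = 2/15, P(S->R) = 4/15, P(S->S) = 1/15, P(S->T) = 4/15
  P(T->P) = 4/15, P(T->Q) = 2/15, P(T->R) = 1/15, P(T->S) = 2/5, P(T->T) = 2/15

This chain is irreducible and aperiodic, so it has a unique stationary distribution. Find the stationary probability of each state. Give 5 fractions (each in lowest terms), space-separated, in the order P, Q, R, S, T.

Answer: 927/6149 7910/18447 834/6149 2653/18447 867/6149

Derivation:
The stationary distribution satisfies pi = pi * P, i.e.:
  pi_P = 1/15*pi_P + 1/15*pi_Q + 4/15*pi_R + 4/15*pi_S + 4/15*pi_T
  pi_Q = 4/15*pi_P + 11/15*pi_Q + 4/15*pi_R + 2/15*pi_S + 2/15*pi_T
  pi_R = 1/3*pi_P + 1/15*pi_Q + 1/15*pi_R + 4/15*pi_S + 1/15*pi_T
  pi_S = 4/15*pi_P + 1/15*pi_Q + 1/15*pi_R + 1/15*pi_S + 2/5*pi_T
  pi_T = 1/15*pi_P + 1/15*pi_Q + 1/3*pi_R + 4/15*pi_S + 2/15*pi_T
with normalization: pi_P + pi_Q + pi_R + pi_S + pi_T = 1.

Using the first 4 balance equations plus normalization, the linear system A*pi = b is:
  [-14/15, 1/15, 4/15, 4/15, 4/15] . pi = 0
  [4/15, -4/15, 4/15, 2/15, 2/15] . pi = 0
  [1/3, 1/15, -14/15, 4/15, 1/15] . pi = 0
  [4/15, 1/15, 1/15, -14/15, 2/5] . pi = 0
  [1, 1, 1, 1, 1] . pi = 1

Solving yields:
  pi_P = 927/6149
  pi_Q = 7910/18447
  pi_R = 834/6149
  pi_S = 2653/18447
  pi_T = 867/6149

Verification (pi * P):
  927/6149*1/15 + 7910/18447*1/15 + 834/6149*4/15 + 2653/18447*4/15 + 867/6149*4/15 = 927/6149 = pi_P  (ok)
  927/6149*4/15 + 7910/18447*11/15 + 834/6149*4/15 + 2653/18447*2/15 + 867/6149*2/15 = 7910/18447 = pi_Q  (ok)
  927/6149*1/3 + 7910/18447*1/15 + 834/6149*1/15 + 2653/18447*4/15 + 867/6149*1/15 = 834/6149 = pi_R  (ok)
  927/6149*4/15 + 7910/18447*1/15 + 834/6149*1/15 + 2653/18447*1/15 + 867/6149*2/5 = 2653/18447 = pi_S  (ok)
  927/6149*1/15 + 7910/18447*1/15 + 834/6149*1/3 + 2653/18447*4/15 + 867/6149*2/15 = 867/6149 = pi_T  (ok)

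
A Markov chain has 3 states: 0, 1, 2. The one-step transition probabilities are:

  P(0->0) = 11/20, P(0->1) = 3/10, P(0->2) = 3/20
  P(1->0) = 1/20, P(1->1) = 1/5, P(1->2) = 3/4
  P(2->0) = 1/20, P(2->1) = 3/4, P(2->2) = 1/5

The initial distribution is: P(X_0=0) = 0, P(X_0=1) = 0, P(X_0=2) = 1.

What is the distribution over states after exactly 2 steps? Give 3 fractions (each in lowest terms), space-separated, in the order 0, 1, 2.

Propagating the distribution step by step (d_{t+1} = d_t * P):
d_0 = (0=0, 1=0, 2=1)
  d_1[0] = 0*11/20 + 0*1/20 + 1*1/20 = 1/20
  d_1[1] = 0*3/10 + 0*1/5 + 1*3/4 = 3/4
  d_1[2] = 0*3/20 + 0*3/4 + 1*1/5 = 1/5
d_1 = (0=1/20, 1=3/4, 2=1/5)
  d_2[0] = 1/20*11/20 + 3/4*1/20 + 1/5*1/20 = 3/40
  d_2[1] = 1/20*3/10 + 3/4*1/5 + 1/5*3/4 = 63/200
  d_2[2] = 1/20*3/20 + 3/4*3/4 + 1/5*1/5 = 61/100
d_2 = (0=3/40, 1=63/200, 2=61/100)

Answer: 3/40 63/200 61/100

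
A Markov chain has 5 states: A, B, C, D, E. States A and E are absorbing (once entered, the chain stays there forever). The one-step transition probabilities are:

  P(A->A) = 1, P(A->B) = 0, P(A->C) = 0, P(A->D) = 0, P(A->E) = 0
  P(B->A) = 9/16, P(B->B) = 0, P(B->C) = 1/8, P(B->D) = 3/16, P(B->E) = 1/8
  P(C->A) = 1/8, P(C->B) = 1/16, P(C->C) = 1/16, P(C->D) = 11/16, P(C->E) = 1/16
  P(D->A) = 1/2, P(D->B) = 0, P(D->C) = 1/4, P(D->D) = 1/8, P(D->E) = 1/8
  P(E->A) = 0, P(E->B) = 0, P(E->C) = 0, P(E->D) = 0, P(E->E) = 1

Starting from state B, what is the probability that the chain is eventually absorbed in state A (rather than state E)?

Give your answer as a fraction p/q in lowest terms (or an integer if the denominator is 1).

Let a_i = P(absorbed in A | start in state i).
Boundary conditions: a_A = 1, a_E = 0.
For each transient state i, a_i = sum_j P(i->j) * a_j:
  a_B = 9/16*a_A + 0*a_B + 1/8*a_C + 3/16*a_D + 1/8*a_E
  a_C = 1/8*a_A + 1/16*a_B + 1/16*a_C + 11/16*a_D + 1/16*a_E
  a_D = 1/2*a_A + 0*a_B + 1/4*a_C + 1/8*a_D + 1/8*a_E

Substituting a_A = 1 and a_E = 0, rearrange to (I - Q) a = r where r[i] = P(i -> A):
  [1, -1/8, -3/16] . (a_B, a_C, a_D) = 9/16
  [-1/16, 15/16, -11/16] . (a_B, a_C, a_D) = 1/8
  [0, -1/4, 7/8] . (a_B, a_C, a_D) = 1/2

Solving yields:
  a_B = 1055/1308
  a_C = 1003/1308
  a_D = 517/654

Starting state is B, so the absorption probability is a_B = 1055/1308.

Answer: 1055/1308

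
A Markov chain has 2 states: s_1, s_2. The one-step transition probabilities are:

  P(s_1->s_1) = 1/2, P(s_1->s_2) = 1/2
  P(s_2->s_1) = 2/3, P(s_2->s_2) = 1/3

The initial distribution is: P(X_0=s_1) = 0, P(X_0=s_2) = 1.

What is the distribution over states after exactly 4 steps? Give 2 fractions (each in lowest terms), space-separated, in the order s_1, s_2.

Propagating the distribution step by step (d_{t+1} = d_t * P):
d_0 = (s_1=0, s_2=1)
  d_1[s_1] = 0*1/2 + 1*2/3 = 2/3
  d_1[s_2] = 0*1/2 + 1*1/3 = 1/3
d_1 = (s_1=2/3, s_2=1/3)
  d_2[s_1] = 2/3*1/2 + 1/3*2/3 = 5/9
  d_2[s_2] = 2/3*1/2 + 1/3*1/3 = 4/9
d_2 = (s_1=5/9, s_2=4/9)
  d_3[s_1] = 5/9*1/2 + 4/9*2/3 = 31/54
  d_3[s_2] = 5/9*1/2 + 4/9*1/3 = 23/54
d_3 = (s_1=31/54, s_2=23/54)
  d_4[s_1] = 31/54*1/2 + 23/54*2/3 = 185/324
  d_4[s_2] = 31/54*1/2 + 23/54*1/3 = 139/324
d_4 = (s_1=185/324, s_2=139/324)

Answer: 185/324 139/324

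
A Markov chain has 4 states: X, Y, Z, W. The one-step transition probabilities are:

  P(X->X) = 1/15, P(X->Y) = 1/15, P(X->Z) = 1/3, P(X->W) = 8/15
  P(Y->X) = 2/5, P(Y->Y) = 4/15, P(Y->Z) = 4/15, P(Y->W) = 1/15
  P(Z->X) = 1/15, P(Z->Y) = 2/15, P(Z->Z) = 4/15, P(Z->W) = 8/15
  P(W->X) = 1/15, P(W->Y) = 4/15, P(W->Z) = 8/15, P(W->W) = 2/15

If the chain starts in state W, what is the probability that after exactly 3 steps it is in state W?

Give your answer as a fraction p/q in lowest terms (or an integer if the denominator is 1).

Computing P^3 by repeated multiplication:
P^1 =
  X: [1/15, 1/15, 1/3, 8/15]
  Y: [2/5, 4/15, 4/15, 1/15]
  Z: [1/15, 2/15, 4/15, 8/15]
  W: [1/15, 4/15, 8/15, 2/15]
P^2 =
  X: [4/45, 47/225, 31/75, 13/45]
  Y: [7/45, 34/225, 14/45, 86/225]
  Z: [1/9, 49/225, 31/75, 58/225]
  W: [7/45, 41/225, 23/75, 16/45]
P^3 =
  X: [92/675, 218/1125, 236/675, 1081/3375]
  Y: [79/675, 131/675, 1279/3375, 1046/3375]
  Z: [94/675, 71/375, 1157/3375, 1109/3375]
  W: [86/675, 73/375, 251/675, 1033/3375]

(P^3)[W -> W] = 1033/3375

Answer: 1033/3375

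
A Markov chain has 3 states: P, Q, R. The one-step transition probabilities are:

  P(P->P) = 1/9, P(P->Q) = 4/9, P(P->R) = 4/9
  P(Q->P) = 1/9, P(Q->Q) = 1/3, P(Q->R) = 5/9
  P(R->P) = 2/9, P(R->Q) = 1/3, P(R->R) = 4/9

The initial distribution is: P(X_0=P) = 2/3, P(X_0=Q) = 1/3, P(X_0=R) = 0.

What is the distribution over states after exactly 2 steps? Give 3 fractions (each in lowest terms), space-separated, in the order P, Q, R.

Propagating the distribution step by step (d_{t+1} = d_t * P):
d_0 = (P=2/3, Q=1/3, R=0)
  d_1[P] = 2/3*1/9 + 1/3*1/9 + 0*2/9 = 1/9
  d_1[Q] = 2/3*4/9 + 1/3*1/3 + 0*1/3 = 11/27
  d_1[R] = 2/3*4/9 + 1/3*5/9 + 0*4/9 = 13/27
d_1 = (P=1/9, Q=11/27, R=13/27)
  d_2[P] = 1/9*1/9 + 11/27*1/9 + 13/27*2/9 = 40/243
  d_2[Q] = 1/9*4/9 + 11/27*1/3 + 13/27*1/3 = 28/81
  d_2[R] = 1/9*4/9 + 11/27*5/9 + 13/27*4/9 = 119/243
d_2 = (P=40/243, Q=28/81, R=119/243)

Answer: 40/243 28/81 119/243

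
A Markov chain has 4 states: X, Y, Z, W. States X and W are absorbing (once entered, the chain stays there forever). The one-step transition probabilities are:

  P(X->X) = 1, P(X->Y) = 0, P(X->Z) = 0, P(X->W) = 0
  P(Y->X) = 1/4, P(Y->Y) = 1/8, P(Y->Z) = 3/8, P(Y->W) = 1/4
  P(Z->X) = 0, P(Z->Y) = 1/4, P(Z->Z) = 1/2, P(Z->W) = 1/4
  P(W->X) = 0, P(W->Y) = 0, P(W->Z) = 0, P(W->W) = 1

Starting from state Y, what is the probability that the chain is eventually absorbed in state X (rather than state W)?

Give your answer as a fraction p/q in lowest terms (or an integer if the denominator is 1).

Let a_i = P(absorbed in X | start in state i).
Boundary conditions: a_X = 1, a_W = 0.
For each transient state i, a_i = sum_j P(i->j) * a_j:
  a_Y = 1/4*a_X + 1/8*a_Y + 3/8*a_Z + 1/4*a_W
  a_Z = 0*a_X + 1/4*a_Y + 1/2*a_Z + 1/4*a_W

Substituting a_X = 1 and a_W = 0, rearrange to (I - Q) a = r where r[i] = P(i -> X):
  [7/8, -3/8] . (a_Y, a_Z) = 1/4
  [-1/4, 1/2] . (a_Y, a_Z) = 0

Solving yields:
  a_Y = 4/11
  a_Z = 2/11

Starting state is Y, so the absorption probability is a_Y = 4/11.

Answer: 4/11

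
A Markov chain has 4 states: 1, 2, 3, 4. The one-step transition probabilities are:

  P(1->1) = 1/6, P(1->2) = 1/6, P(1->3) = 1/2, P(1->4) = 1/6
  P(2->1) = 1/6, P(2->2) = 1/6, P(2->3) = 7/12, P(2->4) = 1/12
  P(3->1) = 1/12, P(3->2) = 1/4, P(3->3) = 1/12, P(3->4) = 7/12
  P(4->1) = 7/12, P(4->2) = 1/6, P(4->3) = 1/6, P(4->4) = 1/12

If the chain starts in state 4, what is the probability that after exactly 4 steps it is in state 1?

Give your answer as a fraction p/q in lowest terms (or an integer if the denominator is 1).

Answer: 5645/20736

Derivation:
Computing P^4 by repeated multiplication:
P^1 =
  1: [1/6, 1/6, 1/2, 1/6]
  2: [1/6, 1/6, 7/12, 1/12]
  3: [1/12, 1/4, 1/12, 7/12]
  4: [7/12, 1/6, 1/6, 1/12]
P^2 =
  1: [7/36, 5/24, 1/4, 25/72]
  2: [11/72, 31/144, 35/144, 7/18]
  3: [29/72, 25/144, 7/24, 19/144]
  4: [3/16, 13/72, 5/12, 31/144]
P^3 =
  1: [251/864, 3/16, 257/864, 97/432]
  2: [533/1728, 323/1728, 31/108, 47/216]
  3: [341/1728, 55/288, 67/192, 227/864]
  4: [383/1728, 29/144, 233/864, 59/192]
P^4 =
  1: [2441/10368, 1985/10368, 365/1152, 2657/10368]
  2: [605/2592, 247/1296, 6707/20736, 5237/20736]
  3: [5123/20736, 451/2304, 5867/20736, 5687/20736]
  4: [5645/20736, 1961/10368, 3131/10368, 4907/20736]

(P^4)[4 -> 1] = 5645/20736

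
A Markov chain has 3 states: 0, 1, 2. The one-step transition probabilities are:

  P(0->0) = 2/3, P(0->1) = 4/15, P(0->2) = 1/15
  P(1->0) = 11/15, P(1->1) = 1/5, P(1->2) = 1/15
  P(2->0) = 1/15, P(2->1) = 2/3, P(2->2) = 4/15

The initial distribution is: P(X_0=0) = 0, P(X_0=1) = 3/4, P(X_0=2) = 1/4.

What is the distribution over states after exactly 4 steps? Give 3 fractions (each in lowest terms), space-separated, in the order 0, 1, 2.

Answer: 32134/50625 11407/40500 209/2500

Derivation:
Propagating the distribution step by step (d_{t+1} = d_t * P):
d_0 = (0=0, 1=3/4, 2=1/4)
  d_1[0] = 0*2/3 + 3/4*11/15 + 1/4*1/15 = 17/30
  d_1[1] = 0*4/15 + 3/4*1/5 + 1/4*2/3 = 19/60
  d_1[2] = 0*1/15 + 3/4*1/15 + 1/4*4/15 = 7/60
d_1 = (0=17/30, 1=19/60, 2=7/60)
  d_2[0] = 17/30*2/3 + 19/60*11/15 + 7/60*1/15 = 139/225
  d_2[1] = 17/30*4/15 + 19/60*1/5 + 7/60*2/3 = 263/900
  d_2[2] = 17/30*1/15 + 19/60*1/15 + 7/60*4/15 = 9/100
d_2 = (0=139/225, 1=263/900, 2=9/100)
  d_3[0] = 139/225*2/3 + 263/900*11/15 + 9/100*1/15 = 4267/6750
  d_3[1] = 139/225*4/15 + 263/900*1/5 + 9/100*2/3 = 3823/13500
  d_3[2] = 139/225*1/15 + 263/900*1/15 + 9/100*4/15 = 127/1500
d_3 = (0=4267/6750, 1=3823/13500, 2=127/1500)
  d_4[0] = 4267/6750*2/3 + 3823/13500*11/15 + 127/1500*1/15 = 32134/50625
  d_4[1] = 4267/6750*4/15 + 3823/13500*1/5 + 127/1500*2/3 = 11407/40500
  d_4[2] = 4267/6750*1/15 + 3823/13500*1/15 + 127/1500*4/15 = 209/2500
d_4 = (0=32134/50625, 1=11407/40500, 2=209/2500)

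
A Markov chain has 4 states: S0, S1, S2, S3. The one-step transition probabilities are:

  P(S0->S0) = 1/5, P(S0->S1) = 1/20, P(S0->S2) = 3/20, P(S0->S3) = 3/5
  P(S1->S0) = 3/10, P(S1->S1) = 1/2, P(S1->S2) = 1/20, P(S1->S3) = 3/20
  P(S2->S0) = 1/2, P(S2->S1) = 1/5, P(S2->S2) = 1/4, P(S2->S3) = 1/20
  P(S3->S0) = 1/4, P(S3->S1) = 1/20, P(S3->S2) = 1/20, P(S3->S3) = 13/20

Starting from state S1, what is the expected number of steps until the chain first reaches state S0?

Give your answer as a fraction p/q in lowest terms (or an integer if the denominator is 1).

Let h_i = expected steps to first reach S0 from state i.
Boundary: h_S0 = 0.
First-step equations for the other states:
  h_S1 = 1 + 3/10*h_S0 + 1/2*h_S1 + 1/20*h_S2 + 3/20*h_S3
  h_S2 = 1 + 1/2*h_S0 + 1/5*h_S1 + 1/4*h_S2 + 1/20*h_S3
  h_S3 = 1 + 1/4*h_S0 + 1/20*h_S1 + 1/20*h_S2 + 13/20*h_S3

Substituting h_S0 = 0 and rearranging gives the linear system (I - Q) h = 1:
  [1/2, -1/20, -3/20] . (h_S1, h_S2, h_S3) = 1
  [-1/5, 3/4, -1/20] . (h_S1, h_S2, h_S3) = 1
  [-1/20, -1/20, 7/20] . (h_S1, h_S2, h_S3) = 1

Solving yields:
  h_S1 = 1600/477
  h_S2 = 1180/477
  h_S3 = 1760/477

Starting state is S1, so the expected hitting time is h_S1 = 1600/477.

Answer: 1600/477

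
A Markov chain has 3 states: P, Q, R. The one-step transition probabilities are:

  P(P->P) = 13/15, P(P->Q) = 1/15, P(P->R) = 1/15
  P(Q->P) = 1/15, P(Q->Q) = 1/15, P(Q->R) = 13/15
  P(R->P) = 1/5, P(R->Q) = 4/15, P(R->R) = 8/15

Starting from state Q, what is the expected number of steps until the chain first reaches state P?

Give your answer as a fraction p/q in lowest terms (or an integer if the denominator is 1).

Answer: 150/23

Derivation:
Let h_i = expected steps to first reach P from state i.
Boundary: h_P = 0.
First-step equations for the other states:
  h_Q = 1 + 1/15*h_P + 1/15*h_Q + 13/15*h_R
  h_R = 1 + 1/5*h_P + 4/15*h_Q + 8/15*h_R

Substituting h_P = 0 and rearranging gives the linear system (I - Q) h = 1:
  [14/15, -13/15] . (h_Q, h_R) = 1
  [-4/15, 7/15] . (h_Q, h_R) = 1

Solving yields:
  h_Q = 150/23
  h_R = 135/23

Starting state is Q, so the expected hitting time is h_Q = 150/23.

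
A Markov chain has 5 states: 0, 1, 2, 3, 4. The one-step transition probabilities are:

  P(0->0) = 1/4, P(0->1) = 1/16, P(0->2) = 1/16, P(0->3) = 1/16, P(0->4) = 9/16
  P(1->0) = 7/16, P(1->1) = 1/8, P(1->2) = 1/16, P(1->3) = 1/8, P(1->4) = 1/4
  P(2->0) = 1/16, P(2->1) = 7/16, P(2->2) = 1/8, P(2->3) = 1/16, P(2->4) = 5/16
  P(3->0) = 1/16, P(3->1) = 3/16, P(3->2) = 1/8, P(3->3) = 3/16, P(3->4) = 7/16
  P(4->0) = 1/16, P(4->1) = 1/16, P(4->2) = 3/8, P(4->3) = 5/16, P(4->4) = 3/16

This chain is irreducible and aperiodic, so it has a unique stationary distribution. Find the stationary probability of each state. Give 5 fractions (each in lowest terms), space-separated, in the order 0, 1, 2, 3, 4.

The stationary distribution satisfies pi = pi * P, i.e.:
  pi_0 = 1/4*pi_0 + 7/16*pi_1 + 1/16*pi_2 + 1/16*pi_3 + 1/16*pi_4
  pi_1 = 1/16*pi_0 + 1/8*pi_1 + 7/16*pi_2 + 3/16*pi_3 + 1/16*pi_4
  pi_2 = 1/16*pi_0 + 1/16*pi_1 + 1/8*pi_2 + 1/8*pi_3 + 3/8*pi_4
  pi_3 = 1/16*pi_0 + 1/8*pi_1 + 1/16*pi_2 + 3/16*pi_3 + 5/16*pi_4
  pi_4 = 9/16*pi_0 + 1/4*pi_1 + 5/16*pi_2 + 7/16*pi_3 + 3/16*pi_4
with normalization: pi_0 + pi_1 + pi_2 + pi_3 + pi_4 = 1.

Using the first 4 balance equations plus normalization, the linear system A*pi = b is:
  [-3/4, 7/16, 1/16, 1/16, 1/16] . pi = 0
  [1/16, -7/8, 7/16, 3/16, 1/16] . pi = 0
  [1/16, 1/16, -7/8, 1/8, 3/8] . pi = 0
  [1/16, 1/8, 1/16, -13/16, 5/16] . pi = 0
  [1, 1, 1, 1, 1] . pi = 1

Solving yields:
  pi_0 = 2963/19397
  pi_1 = 3187/19397
  pi_2 = 3602/19397
  pi_3 = 3398/19397
  pi_4 = 6247/19397

Verification (pi * P):
  2963/19397*1/4 + 3187/19397*7/16 + 3602/19397*1/16 + 3398/19397*1/16 + 6247/19397*1/16 = 2963/19397 = pi_0  (ok)
  2963/19397*1/16 + 3187/19397*1/8 + 3602/19397*7/16 + 3398/19397*3/16 + 6247/19397*1/16 = 3187/19397 = pi_1  (ok)
  2963/19397*1/16 + 3187/19397*1/16 + 3602/19397*1/8 + 3398/19397*1/8 + 6247/19397*3/8 = 3602/19397 = pi_2  (ok)
  2963/19397*1/16 + 3187/19397*1/8 + 3602/19397*1/16 + 3398/19397*3/16 + 6247/19397*5/16 = 3398/19397 = pi_3  (ok)
  2963/19397*9/16 + 3187/19397*1/4 + 3602/19397*5/16 + 3398/19397*7/16 + 6247/19397*3/16 = 6247/19397 = pi_4  (ok)

Answer: 2963/19397 3187/19397 3602/19397 3398/19397 6247/19397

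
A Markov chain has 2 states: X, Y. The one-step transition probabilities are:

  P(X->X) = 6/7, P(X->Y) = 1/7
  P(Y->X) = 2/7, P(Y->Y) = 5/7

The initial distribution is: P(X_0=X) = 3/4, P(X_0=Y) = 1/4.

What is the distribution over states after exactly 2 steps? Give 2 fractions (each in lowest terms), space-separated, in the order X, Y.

Answer: 34/49 15/49

Derivation:
Propagating the distribution step by step (d_{t+1} = d_t * P):
d_0 = (X=3/4, Y=1/4)
  d_1[X] = 3/4*6/7 + 1/4*2/7 = 5/7
  d_1[Y] = 3/4*1/7 + 1/4*5/7 = 2/7
d_1 = (X=5/7, Y=2/7)
  d_2[X] = 5/7*6/7 + 2/7*2/7 = 34/49
  d_2[Y] = 5/7*1/7 + 2/7*5/7 = 15/49
d_2 = (X=34/49, Y=15/49)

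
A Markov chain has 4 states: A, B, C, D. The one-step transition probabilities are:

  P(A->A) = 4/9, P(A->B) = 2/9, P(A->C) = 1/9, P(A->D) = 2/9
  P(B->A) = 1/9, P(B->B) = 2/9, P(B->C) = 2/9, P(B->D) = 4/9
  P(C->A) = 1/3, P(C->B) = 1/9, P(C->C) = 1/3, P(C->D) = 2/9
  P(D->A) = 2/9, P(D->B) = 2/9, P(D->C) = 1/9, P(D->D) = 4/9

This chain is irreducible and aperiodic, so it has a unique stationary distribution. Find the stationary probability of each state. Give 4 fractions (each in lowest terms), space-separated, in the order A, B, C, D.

The stationary distribution satisfies pi = pi * P, i.e.:
  pi_A = 4/9*pi_A + 1/9*pi_B + 1/3*pi_C + 2/9*pi_D
  pi_B = 2/9*pi_A + 2/9*pi_B + 1/9*pi_C + 2/9*pi_D
  pi_C = 1/9*pi_A + 2/9*pi_B + 1/3*pi_C + 1/9*pi_D
  pi_D = 2/9*pi_A + 4/9*pi_B + 2/9*pi_C + 4/9*pi_D
with normalization: pi_A + pi_B + pi_C + pi_D = 1.

Using the first 3 balance equations plus normalization, the linear system A*pi = b is:
  [-5/9, 1/9, 1/3, 2/9] . pi = 0
  [2/9, -7/9, 1/9, 2/9] . pi = 0
  [1/9, 2/9, -2/3, 1/9] . pi = 0
  [1, 1, 1, 1] . pi = 1

Solving yields:
  pi_A = 9/32
  pi_B = 13/64
  pi_C = 11/64
  pi_D = 11/32

Verification (pi * P):
  9/32*4/9 + 13/64*1/9 + 11/64*1/3 + 11/32*2/9 = 9/32 = pi_A  (ok)
  9/32*2/9 + 13/64*2/9 + 11/64*1/9 + 11/32*2/9 = 13/64 = pi_B  (ok)
  9/32*1/9 + 13/64*2/9 + 11/64*1/3 + 11/32*1/9 = 11/64 = pi_C  (ok)
  9/32*2/9 + 13/64*4/9 + 11/64*2/9 + 11/32*4/9 = 11/32 = pi_D  (ok)

Answer: 9/32 13/64 11/64 11/32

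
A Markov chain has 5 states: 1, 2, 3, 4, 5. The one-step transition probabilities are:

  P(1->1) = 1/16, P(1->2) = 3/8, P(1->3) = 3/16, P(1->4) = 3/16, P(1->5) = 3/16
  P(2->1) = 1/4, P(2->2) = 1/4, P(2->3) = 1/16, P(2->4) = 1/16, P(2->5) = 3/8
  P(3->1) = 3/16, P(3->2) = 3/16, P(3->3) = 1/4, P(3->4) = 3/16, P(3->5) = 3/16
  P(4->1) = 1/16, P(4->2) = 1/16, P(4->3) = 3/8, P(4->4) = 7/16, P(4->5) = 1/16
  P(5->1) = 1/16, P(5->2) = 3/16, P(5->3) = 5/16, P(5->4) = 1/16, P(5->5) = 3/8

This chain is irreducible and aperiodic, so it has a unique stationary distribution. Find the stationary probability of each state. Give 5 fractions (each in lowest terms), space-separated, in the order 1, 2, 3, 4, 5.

The stationary distribution satisfies pi = pi * P, i.e.:
  pi_1 = 1/16*pi_1 + 1/4*pi_2 + 3/16*pi_3 + 1/16*pi_4 + 1/16*pi_5
  pi_2 = 3/8*pi_1 + 1/4*pi_2 + 3/16*pi_3 + 1/16*pi_4 + 3/16*pi_5
  pi_3 = 3/16*pi_1 + 1/16*pi_2 + 1/4*pi_3 + 3/8*pi_4 + 5/16*pi_5
  pi_4 = 3/16*pi_1 + 1/16*pi_2 + 3/16*pi_3 + 7/16*pi_4 + 1/16*pi_5
  pi_5 = 3/16*pi_1 + 3/8*pi_2 + 3/16*pi_3 + 1/16*pi_4 + 3/8*pi_5
with normalization: pi_1 + pi_2 + pi_3 + pi_4 + pi_5 = 1.

Using the first 4 balance equations plus normalization, the linear system A*pi = b is:
  [-15/16, 1/4, 3/16, 1/16, 1/16] . pi = 0
  [3/8, -3/4, 3/16, 1/16, 3/16] . pi = 0
  [3/16, 1/16, -3/4, 3/8, 5/16] . pi = 0
  [3/16, 1/16, 3/16, -9/16, 1/16] . pi = 0
  [1, 1, 1, 1, 1] . pi = 1

Solving yields:
  pi_1 = 43/329
  pi_2 = 267/1316
  pi_3 = 635/2632
  pi_4 = 459/2632
  pi_5 = 165/658

Verification (pi * P):
  43/329*1/16 + 267/1316*1/4 + 635/2632*3/16 + 459/2632*1/16 + 165/658*1/16 = 43/329 = pi_1  (ok)
  43/329*3/8 + 267/1316*1/4 + 635/2632*3/16 + 459/2632*1/16 + 165/658*3/16 = 267/1316 = pi_2  (ok)
  43/329*3/16 + 267/1316*1/16 + 635/2632*1/4 + 459/2632*3/8 + 165/658*5/16 = 635/2632 = pi_3  (ok)
  43/329*3/16 + 267/1316*1/16 + 635/2632*3/16 + 459/2632*7/16 + 165/658*1/16 = 459/2632 = pi_4  (ok)
  43/329*3/16 + 267/1316*3/8 + 635/2632*3/16 + 459/2632*1/16 + 165/658*3/8 = 165/658 = pi_5  (ok)

Answer: 43/329 267/1316 635/2632 459/2632 165/658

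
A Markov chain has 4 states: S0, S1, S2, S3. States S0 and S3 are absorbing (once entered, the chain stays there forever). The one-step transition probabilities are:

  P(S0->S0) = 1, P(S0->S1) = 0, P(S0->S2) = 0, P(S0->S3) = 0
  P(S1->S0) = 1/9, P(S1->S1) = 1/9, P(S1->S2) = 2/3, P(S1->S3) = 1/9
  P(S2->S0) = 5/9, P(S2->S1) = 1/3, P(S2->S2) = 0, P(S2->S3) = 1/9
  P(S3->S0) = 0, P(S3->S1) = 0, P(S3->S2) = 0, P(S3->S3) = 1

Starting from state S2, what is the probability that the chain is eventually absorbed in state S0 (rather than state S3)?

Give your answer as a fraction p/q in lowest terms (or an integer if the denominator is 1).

Let a_i = P(absorbed in S0 | start in state i).
Boundary conditions: a_S0 = 1, a_S3 = 0.
For each transient state i, a_i = sum_j P(i->j) * a_j:
  a_S1 = 1/9*a_S0 + 1/9*a_S1 + 2/3*a_S2 + 1/9*a_S3
  a_S2 = 5/9*a_S0 + 1/3*a_S1 + 0*a_S2 + 1/9*a_S3

Substituting a_S0 = 1 and a_S3 = 0, rearrange to (I - Q) a = r where r[i] = P(i -> S0):
  [8/9, -2/3] . (a_S1, a_S2) = 1/9
  [-1/3, 1] . (a_S1, a_S2) = 5/9

Solving yields:
  a_S1 = 13/18
  a_S2 = 43/54

Starting state is S2, so the absorption probability is a_S2 = 43/54.

Answer: 43/54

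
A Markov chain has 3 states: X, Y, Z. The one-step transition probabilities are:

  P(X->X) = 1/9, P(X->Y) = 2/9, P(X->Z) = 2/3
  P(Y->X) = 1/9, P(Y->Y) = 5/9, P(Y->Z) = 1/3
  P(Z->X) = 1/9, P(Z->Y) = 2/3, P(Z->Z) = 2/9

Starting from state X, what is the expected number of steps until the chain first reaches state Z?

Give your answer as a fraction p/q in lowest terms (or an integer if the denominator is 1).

Let h_i = expected steps to first reach Z from state i.
Boundary: h_Z = 0.
First-step equations for the other states:
  h_X = 1 + 1/9*h_X + 2/9*h_Y + 2/3*h_Z
  h_Y = 1 + 1/9*h_X + 5/9*h_Y + 1/3*h_Z

Substituting h_Z = 0 and rearranging gives the linear system (I - Q) h = 1:
  [8/9, -2/9] . (h_X, h_Y) = 1
  [-1/9, 4/9] . (h_X, h_Y) = 1

Solving yields:
  h_X = 9/5
  h_Y = 27/10

Starting state is X, so the expected hitting time is h_X = 9/5.

Answer: 9/5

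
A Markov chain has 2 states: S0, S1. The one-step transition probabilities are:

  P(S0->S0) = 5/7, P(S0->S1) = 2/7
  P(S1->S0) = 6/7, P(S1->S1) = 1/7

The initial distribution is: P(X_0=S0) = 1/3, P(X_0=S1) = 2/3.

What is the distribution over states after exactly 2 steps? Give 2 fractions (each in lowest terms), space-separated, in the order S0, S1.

Answer: 109/147 38/147

Derivation:
Propagating the distribution step by step (d_{t+1} = d_t * P):
d_0 = (S0=1/3, S1=2/3)
  d_1[S0] = 1/3*5/7 + 2/3*6/7 = 17/21
  d_1[S1] = 1/3*2/7 + 2/3*1/7 = 4/21
d_1 = (S0=17/21, S1=4/21)
  d_2[S0] = 17/21*5/7 + 4/21*6/7 = 109/147
  d_2[S1] = 17/21*2/7 + 4/21*1/7 = 38/147
d_2 = (S0=109/147, S1=38/147)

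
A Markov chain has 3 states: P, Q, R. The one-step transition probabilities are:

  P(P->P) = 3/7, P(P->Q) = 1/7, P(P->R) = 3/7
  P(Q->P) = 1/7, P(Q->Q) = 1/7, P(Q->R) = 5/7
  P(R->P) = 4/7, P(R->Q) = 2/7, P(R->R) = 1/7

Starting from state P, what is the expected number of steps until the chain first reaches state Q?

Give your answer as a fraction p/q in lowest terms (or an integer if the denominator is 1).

Let h_i = expected steps to first reach Q from state i.
Boundary: h_Q = 0.
First-step equations for the other states:
  h_P = 1 + 3/7*h_P + 1/7*h_Q + 3/7*h_R
  h_R = 1 + 4/7*h_P + 2/7*h_Q + 1/7*h_R

Substituting h_Q = 0 and rearranging gives the linear system (I - Q) h = 1:
  [4/7, -3/7] . (h_P, h_R) = 1
  [-4/7, 6/7] . (h_P, h_R) = 1

Solving yields:
  h_P = 21/4
  h_R = 14/3

Starting state is P, so the expected hitting time is h_P = 21/4.

Answer: 21/4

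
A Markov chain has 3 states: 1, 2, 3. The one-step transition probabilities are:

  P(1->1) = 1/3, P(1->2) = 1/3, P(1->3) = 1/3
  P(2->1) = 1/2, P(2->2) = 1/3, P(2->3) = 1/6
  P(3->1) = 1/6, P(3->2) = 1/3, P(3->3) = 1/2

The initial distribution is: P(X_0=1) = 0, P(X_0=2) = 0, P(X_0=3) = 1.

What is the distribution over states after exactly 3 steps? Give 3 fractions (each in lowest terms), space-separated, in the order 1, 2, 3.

Propagating the distribution step by step (d_{t+1} = d_t * P):
d_0 = (1=0, 2=0, 3=1)
  d_1[1] = 0*1/3 + 0*1/2 + 1*1/6 = 1/6
  d_1[2] = 0*1/3 + 0*1/3 + 1*1/3 = 1/3
  d_1[3] = 0*1/3 + 0*1/6 + 1*1/2 = 1/2
d_1 = (1=1/6, 2=1/3, 3=1/2)
  d_2[1] = 1/6*1/3 + 1/3*1/2 + 1/2*1/6 = 11/36
  d_2[2] = 1/6*1/3 + 1/3*1/3 + 1/2*1/3 = 1/3
  d_2[3] = 1/6*1/3 + 1/3*1/6 + 1/2*1/2 = 13/36
d_2 = (1=11/36, 2=1/3, 3=13/36)
  d_3[1] = 11/36*1/3 + 1/3*1/2 + 13/36*1/6 = 71/216
  d_3[2] = 11/36*1/3 + 1/3*1/3 + 13/36*1/3 = 1/3
  d_3[3] = 11/36*1/3 + 1/3*1/6 + 13/36*1/2 = 73/216
d_3 = (1=71/216, 2=1/3, 3=73/216)

Answer: 71/216 1/3 73/216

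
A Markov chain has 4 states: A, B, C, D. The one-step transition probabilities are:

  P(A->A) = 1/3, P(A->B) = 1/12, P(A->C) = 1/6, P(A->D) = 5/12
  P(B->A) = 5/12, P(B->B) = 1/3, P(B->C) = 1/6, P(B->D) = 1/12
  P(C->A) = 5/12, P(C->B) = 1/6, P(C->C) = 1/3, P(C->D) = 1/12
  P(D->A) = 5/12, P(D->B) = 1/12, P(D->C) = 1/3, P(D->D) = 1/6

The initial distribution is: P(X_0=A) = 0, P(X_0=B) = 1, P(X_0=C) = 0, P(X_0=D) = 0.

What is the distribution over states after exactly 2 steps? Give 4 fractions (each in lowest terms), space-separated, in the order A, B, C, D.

Answer: 55/144 13/72 5/24 11/48

Derivation:
Propagating the distribution step by step (d_{t+1} = d_t * P):
d_0 = (A=0, B=1, C=0, D=0)
  d_1[A] = 0*1/3 + 1*5/12 + 0*5/12 + 0*5/12 = 5/12
  d_1[B] = 0*1/12 + 1*1/3 + 0*1/6 + 0*1/12 = 1/3
  d_1[C] = 0*1/6 + 1*1/6 + 0*1/3 + 0*1/3 = 1/6
  d_1[D] = 0*5/12 + 1*1/12 + 0*1/12 + 0*1/6 = 1/12
d_1 = (A=5/12, B=1/3, C=1/6, D=1/12)
  d_2[A] = 5/12*1/3 + 1/3*5/12 + 1/6*5/12 + 1/12*5/12 = 55/144
  d_2[B] = 5/12*1/12 + 1/3*1/3 + 1/6*1/6 + 1/12*1/12 = 13/72
  d_2[C] = 5/12*1/6 + 1/3*1/6 + 1/6*1/3 + 1/12*1/3 = 5/24
  d_2[D] = 5/12*5/12 + 1/3*1/12 + 1/6*1/12 + 1/12*1/6 = 11/48
d_2 = (A=55/144, B=13/72, C=5/24, D=11/48)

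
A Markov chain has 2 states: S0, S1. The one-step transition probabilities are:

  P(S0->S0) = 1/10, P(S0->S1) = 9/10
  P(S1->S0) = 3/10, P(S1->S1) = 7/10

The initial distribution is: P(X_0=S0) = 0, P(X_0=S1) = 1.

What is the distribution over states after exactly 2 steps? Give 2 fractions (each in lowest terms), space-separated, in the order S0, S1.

Propagating the distribution step by step (d_{t+1} = d_t * P):
d_0 = (S0=0, S1=1)
  d_1[S0] = 0*1/10 + 1*3/10 = 3/10
  d_1[S1] = 0*9/10 + 1*7/10 = 7/10
d_1 = (S0=3/10, S1=7/10)
  d_2[S0] = 3/10*1/10 + 7/10*3/10 = 6/25
  d_2[S1] = 3/10*9/10 + 7/10*7/10 = 19/25
d_2 = (S0=6/25, S1=19/25)

Answer: 6/25 19/25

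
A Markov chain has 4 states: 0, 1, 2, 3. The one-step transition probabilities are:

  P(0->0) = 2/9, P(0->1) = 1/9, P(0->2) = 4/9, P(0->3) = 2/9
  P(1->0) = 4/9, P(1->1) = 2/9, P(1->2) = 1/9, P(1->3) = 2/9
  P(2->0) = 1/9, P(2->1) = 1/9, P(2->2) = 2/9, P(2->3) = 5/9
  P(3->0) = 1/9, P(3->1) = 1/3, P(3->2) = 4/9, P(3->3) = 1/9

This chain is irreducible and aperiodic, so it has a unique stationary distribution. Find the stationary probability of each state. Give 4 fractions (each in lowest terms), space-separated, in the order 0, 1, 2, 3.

Answer: 179/898 89/449 139/449 263/898

Derivation:
The stationary distribution satisfies pi = pi * P, i.e.:
  pi_0 = 2/9*pi_0 + 4/9*pi_1 + 1/9*pi_2 + 1/9*pi_3
  pi_1 = 1/9*pi_0 + 2/9*pi_1 + 1/9*pi_2 + 1/3*pi_3
  pi_2 = 4/9*pi_0 + 1/9*pi_1 + 2/9*pi_2 + 4/9*pi_3
  pi_3 = 2/9*pi_0 + 2/9*pi_1 + 5/9*pi_2 + 1/9*pi_3
with normalization: pi_0 + pi_1 + pi_2 + pi_3 = 1.

Using the first 3 balance equations plus normalization, the linear system A*pi = b is:
  [-7/9, 4/9, 1/9, 1/9] . pi = 0
  [1/9, -7/9, 1/9, 1/3] . pi = 0
  [4/9, 1/9, -7/9, 4/9] . pi = 0
  [1, 1, 1, 1] . pi = 1

Solving yields:
  pi_0 = 179/898
  pi_1 = 89/449
  pi_2 = 139/449
  pi_3 = 263/898

Verification (pi * P):
  179/898*2/9 + 89/449*4/9 + 139/449*1/9 + 263/898*1/9 = 179/898 = pi_0  (ok)
  179/898*1/9 + 89/449*2/9 + 139/449*1/9 + 263/898*1/3 = 89/449 = pi_1  (ok)
  179/898*4/9 + 89/449*1/9 + 139/449*2/9 + 263/898*4/9 = 139/449 = pi_2  (ok)
  179/898*2/9 + 89/449*2/9 + 139/449*5/9 + 263/898*1/9 = 263/898 = pi_3  (ok)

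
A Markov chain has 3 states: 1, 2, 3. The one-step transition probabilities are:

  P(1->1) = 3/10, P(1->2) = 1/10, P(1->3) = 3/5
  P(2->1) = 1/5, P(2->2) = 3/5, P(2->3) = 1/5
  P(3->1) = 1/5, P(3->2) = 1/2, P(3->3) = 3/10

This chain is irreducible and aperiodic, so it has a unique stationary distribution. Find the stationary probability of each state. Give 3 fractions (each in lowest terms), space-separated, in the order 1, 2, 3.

Answer: 2/9 37/81 26/81

Derivation:
The stationary distribution satisfies pi = pi * P, i.e.:
  pi_1 = 3/10*pi_1 + 1/5*pi_2 + 1/5*pi_3
  pi_2 = 1/10*pi_1 + 3/5*pi_2 + 1/2*pi_3
  pi_3 = 3/5*pi_1 + 1/5*pi_2 + 3/10*pi_3
with normalization: pi_1 + pi_2 + pi_3 = 1.

Using the first 2 balance equations plus normalization, the linear system A*pi = b is:
  [-7/10, 1/5, 1/5] . pi = 0
  [1/10, -2/5, 1/2] . pi = 0
  [1, 1, 1] . pi = 1

Solving yields:
  pi_1 = 2/9
  pi_2 = 37/81
  pi_3 = 26/81

Verification (pi * P):
  2/9*3/10 + 37/81*1/5 + 26/81*1/5 = 2/9 = pi_1  (ok)
  2/9*1/10 + 37/81*3/5 + 26/81*1/2 = 37/81 = pi_2  (ok)
  2/9*3/5 + 37/81*1/5 + 26/81*3/10 = 26/81 = pi_3  (ok)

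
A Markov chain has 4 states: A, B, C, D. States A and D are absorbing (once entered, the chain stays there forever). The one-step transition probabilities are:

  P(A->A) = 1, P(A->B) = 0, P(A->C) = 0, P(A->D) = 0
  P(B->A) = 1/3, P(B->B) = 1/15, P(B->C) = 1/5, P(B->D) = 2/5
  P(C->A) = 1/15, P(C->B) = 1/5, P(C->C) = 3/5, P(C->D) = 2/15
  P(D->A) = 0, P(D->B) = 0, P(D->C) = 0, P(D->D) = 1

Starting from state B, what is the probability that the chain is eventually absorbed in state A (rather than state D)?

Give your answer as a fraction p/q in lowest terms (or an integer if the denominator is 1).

Let a_i = P(absorbed in A | start in state i).
Boundary conditions: a_A = 1, a_D = 0.
For each transient state i, a_i = sum_j P(i->j) * a_j:
  a_B = 1/3*a_A + 1/15*a_B + 1/5*a_C + 2/5*a_D
  a_C = 1/15*a_A + 1/5*a_B + 3/5*a_C + 2/15*a_D

Substituting a_A = 1 and a_D = 0, rearrange to (I - Q) a = r where r[i] = P(i -> A):
  [14/15, -1/5] . (a_B, a_C) = 1/3
  [-1/5, 2/5] . (a_B, a_C) = 1/15

Solving yields:
  a_B = 11/25
  a_C = 29/75

Starting state is B, so the absorption probability is a_B = 11/25.

Answer: 11/25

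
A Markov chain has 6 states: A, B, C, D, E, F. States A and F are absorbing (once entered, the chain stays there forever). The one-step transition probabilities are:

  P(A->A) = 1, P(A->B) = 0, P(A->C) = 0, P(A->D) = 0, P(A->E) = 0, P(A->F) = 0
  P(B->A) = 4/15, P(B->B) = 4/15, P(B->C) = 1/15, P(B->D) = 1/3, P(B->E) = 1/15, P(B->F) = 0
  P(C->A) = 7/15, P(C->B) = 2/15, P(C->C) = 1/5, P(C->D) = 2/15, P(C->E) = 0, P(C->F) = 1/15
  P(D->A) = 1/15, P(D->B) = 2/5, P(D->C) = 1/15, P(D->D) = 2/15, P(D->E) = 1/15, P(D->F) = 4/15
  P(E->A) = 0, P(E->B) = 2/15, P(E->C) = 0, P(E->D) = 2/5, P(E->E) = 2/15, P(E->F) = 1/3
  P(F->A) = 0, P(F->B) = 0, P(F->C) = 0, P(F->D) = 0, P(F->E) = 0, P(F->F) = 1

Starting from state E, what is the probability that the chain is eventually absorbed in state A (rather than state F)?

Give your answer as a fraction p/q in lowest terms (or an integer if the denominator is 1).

Let a_i = P(absorbed in A | start in state i).
Boundary conditions: a_A = 1, a_F = 0.
For each transient state i, a_i = sum_j P(i->j) * a_j:
  a_B = 4/15*a_A + 4/15*a_B + 1/15*a_C + 1/3*a_D + 1/15*a_E + 0*a_F
  a_C = 7/15*a_A + 2/15*a_B + 1/5*a_C + 2/15*a_D + 0*a_E + 1/15*a_F
  a_D = 1/15*a_A + 2/5*a_B + 1/15*a_C + 2/15*a_D + 1/15*a_E + 4/15*a_F
  a_E = 0*a_A + 2/15*a_B + 0*a_C + 2/5*a_D + 2/15*a_E + 1/3*a_F

Substituting a_A = 1 and a_F = 0, rearrange to (I - Q) a = r where r[i] = P(i -> A):
  [11/15, -1/15, -1/3, -1/15] . (a_B, a_C, a_D, a_E) = 4/15
  [-2/15, 4/5, -2/15, 0] . (a_B, a_C, a_D, a_E) = 7/15
  [-2/5, -1/15, 13/15, -1/15] . (a_B, a_C, a_D, a_E) = 1/15
  [-2/15, 0, -2/5, 13/15] . (a_B, a_C, a_D, a_E) = 0

Solving yields:
  a_B = 5118/7531
  a_C = 11685/15062
  a_D = 421/886
  a_E = 2439/7531

Starting state is E, so the absorption probability is a_E = 2439/7531.

Answer: 2439/7531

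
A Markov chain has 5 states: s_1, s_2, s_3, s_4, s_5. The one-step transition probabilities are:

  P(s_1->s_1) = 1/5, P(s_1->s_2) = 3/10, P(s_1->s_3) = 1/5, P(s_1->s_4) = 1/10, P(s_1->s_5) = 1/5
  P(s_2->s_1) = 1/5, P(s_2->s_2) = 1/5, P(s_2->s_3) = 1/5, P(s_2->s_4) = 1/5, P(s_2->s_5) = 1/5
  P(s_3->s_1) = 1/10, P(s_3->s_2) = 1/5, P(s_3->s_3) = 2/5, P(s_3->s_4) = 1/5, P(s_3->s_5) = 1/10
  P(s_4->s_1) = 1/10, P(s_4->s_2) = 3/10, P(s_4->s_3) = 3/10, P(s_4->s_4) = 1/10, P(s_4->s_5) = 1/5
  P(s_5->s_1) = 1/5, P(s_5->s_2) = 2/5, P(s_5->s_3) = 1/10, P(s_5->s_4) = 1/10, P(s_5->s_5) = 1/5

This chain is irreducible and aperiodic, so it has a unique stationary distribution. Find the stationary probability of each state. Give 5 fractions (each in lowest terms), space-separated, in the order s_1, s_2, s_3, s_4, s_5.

The stationary distribution satisfies pi = pi * P, i.e.:
  pi_s_1 = 1/5*pi_s_1 + 1/5*pi_s_2 + 1/10*pi_s_3 + 1/10*pi_s_4 + 1/5*pi_s_5
  pi_s_2 = 3/10*pi_s_1 + 1/5*pi_s_2 + 1/5*pi_s_3 + 3/10*pi_s_4 + 2/5*pi_s_5
  pi_s_3 = 1/5*pi_s_1 + 1/5*pi_s_2 + 2/5*pi_s_3 + 3/10*pi_s_4 + 1/10*pi_s_5
  pi_s_4 = 1/10*pi_s_1 + 1/5*pi_s_2 + 1/5*pi_s_3 + 1/10*pi_s_4 + 1/10*pi_s_5
  pi_s_5 = 1/5*pi_s_1 + 1/5*pi_s_2 + 1/10*pi_s_3 + 1/5*pi_s_4 + 1/5*pi_s_5
with normalization: pi_s_1 + pi_s_2 + pi_s_3 + pi_s_4 + pi_s_5 = 1.

Using the first 4 balance equations plus normalization, the linear system A*pi = b is:
  [-4/5, 1/5, 1/10, 1/10, 1/5] . pi = 0
  [3/10, -4/5, 1/5, 3/10, 2/5] . pi = 0
  [1/5, 1/5, -3/5, 3/10, 1/10] . pi = 0
  [1/10, 1/5, 1/5, -9/10, 1/10] . pi = 0
  [1, 1, 1, 1, 1] . pi = 1

Solving yields:
  pi_s_1 = 1376/8591
  pi_s_2 = 2287/8591
  pi_s_3 = 2122/8591
  pi_s_4 = 1300/8591
  pi_s_5 = 1506/8591

Verification (pi * P):
  1376/8591*1/5 + 2287/8591*1/5 + 2122/8591*1/10 + 1300/8591*1/10 + 1506/8591*1/5 = 1376/8591 = pi_s_1  (ok)
  1376/8591*3/10 + 2287/8591*1/5 + 2122/8591*1/5 + 1300/8591*3/10 + 1506/8591*2/5 = 2287/8591 = pi_s_2  (ok)
  1376/8591*1/5 + 2287/8591*1/5 + 2122/8591*2/5 + 1300/8591*3/10 + 1506/8591*1/10 = 2122/8591 = pi_s_3  (ok)
  1376/8591*1/10 + 2287/8591*1/5 + 2122/8591*1/5 + 1300/8591*1/10 + 1506/8591*1/10 = 1300/8591 = pi_s_4  (ok)
  1376/8591*1/5 + 2287/8591*1/5 + 2122/8591*1/10 + 1300/8591*1/5 + 1506/8591*1/5 = 1506/8591 = pi_s_5  (ok)

Answer: 1376/8591 2287/8591 2122/8591 1300/8591 1506/8591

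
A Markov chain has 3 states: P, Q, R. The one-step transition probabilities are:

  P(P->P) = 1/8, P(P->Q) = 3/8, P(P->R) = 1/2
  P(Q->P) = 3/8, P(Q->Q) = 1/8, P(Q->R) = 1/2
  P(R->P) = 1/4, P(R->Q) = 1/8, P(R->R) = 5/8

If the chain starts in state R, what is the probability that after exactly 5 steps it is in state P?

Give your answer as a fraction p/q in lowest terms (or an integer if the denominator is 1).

Answer: 7961/32768

Derivation:
Computing P^5 by repeated multiplication:
P^1 =
  P: [1/8, 3/8, 1/2]
  Q: [3/8, 1/8, 1/2]
  R: [1/4, 1/8, 5/8]
P^2 =
  P: [9/32, 5/32, 9/16]
  Q: [7/32, 7/32, 9/16]
  R: [15/64, 3/16, 37/64]
P^3 =
  P: [15/64, 25/128, 73/128]
  Q: [1/4, 23/128, 73/128]
  R: [125/512, 47/256, 293/512]
P^4 =
  P: [251/1024, 47/256, 585/1024]
  Q: [247/1024, 3/16, 585/1024]
  R: [993/4096, 381/2048, 2341/4096]
P^5 =
  P: [1985/8192, 763/4096, 4681/8192]
  Q: [1993/8192, 759/4096, 4681/8192]
  R: [7961/32768, 3041/16384, 18725/32768]

(P^5)[R -> P] = 7961/32768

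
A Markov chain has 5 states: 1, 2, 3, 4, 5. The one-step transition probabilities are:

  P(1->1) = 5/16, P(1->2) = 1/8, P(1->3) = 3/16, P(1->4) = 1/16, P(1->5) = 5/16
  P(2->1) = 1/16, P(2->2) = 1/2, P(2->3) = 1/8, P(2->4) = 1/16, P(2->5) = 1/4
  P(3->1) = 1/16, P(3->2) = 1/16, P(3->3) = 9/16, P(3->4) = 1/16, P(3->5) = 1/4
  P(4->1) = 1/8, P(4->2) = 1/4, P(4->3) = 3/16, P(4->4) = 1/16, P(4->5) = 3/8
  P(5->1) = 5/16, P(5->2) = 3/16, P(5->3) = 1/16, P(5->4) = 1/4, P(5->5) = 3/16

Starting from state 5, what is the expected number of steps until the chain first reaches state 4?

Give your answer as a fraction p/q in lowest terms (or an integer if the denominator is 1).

Answer: 2624/347

Derivation:
Let h_i = expected steps to first reach 4 from state i.
Boundary: h_4 = 0.
First-step equations for the other states:
  h_1 = 1 + 5/16*h_1 + 1/8*h_2 + 3/16*h_3 + 1/16*h_4 + 5/16*h_5
  h_2 = 1 + 1/16*h_1 + 1/2*h_2 + 1/8*h_3 + 1/16*h_4 + 1/4*h_5
  h_3 = 1 + 1/16*h_1 + 1/16*h_2 + 9/16*h_3 + 1/16*h_4 + 1/4*h_5
  h_5 = 1 + 5/16*h_1 + 3/16*h_2 + 1/16*h_3 + 1/4*h_4 + 3/16*h_5

Substituting h_4 = 0 and rearranging gives the linear system (I - Q) h = 1:
  [11/16, -1/8, -3/16, -5/16] . (h_1, h_2, h_3, h_5) = 1
  [-1/16, 1/2, -1/8, -1/4] . (h_1, h_2, h_3, h_5) = 1
  [-1/16, -1/16, 7/16, -1/4] . (h_1, h_2, h_3, h_5) = 1
  [-5/16, -3/16, -1/16, 13/16] . (h_1, h_2, h_3, h_5) = 1

Solving yields:
  h_1 = 3152/347
  h_2 = 3200/347
  h_3 = 3200/347
  h_5 = 2624/347

Starting state is 5, so the expected hitting time is h_5 = 2624/347.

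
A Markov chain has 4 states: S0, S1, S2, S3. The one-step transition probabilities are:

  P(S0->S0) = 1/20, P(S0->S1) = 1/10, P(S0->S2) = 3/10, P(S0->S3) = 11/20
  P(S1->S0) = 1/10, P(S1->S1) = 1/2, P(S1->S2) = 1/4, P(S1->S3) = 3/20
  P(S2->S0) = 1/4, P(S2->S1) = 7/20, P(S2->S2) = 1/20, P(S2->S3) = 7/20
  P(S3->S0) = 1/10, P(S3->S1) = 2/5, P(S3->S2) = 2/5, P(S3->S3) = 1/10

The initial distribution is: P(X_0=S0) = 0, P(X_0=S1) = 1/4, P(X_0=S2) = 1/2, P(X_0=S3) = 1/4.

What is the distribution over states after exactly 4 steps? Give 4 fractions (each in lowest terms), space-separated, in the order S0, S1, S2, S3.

Answer: 10367/80000 15483/40000 6243/25600 153261/640000

Derivation:
Propagating the distribution step by step (d_{t+1} = d_t * P):
d_0 = (S0=0, S1=1/4, S2=1/2, S3=1/4)
  d_1[S0] = 0*1/20 + 1/4*1/10 + 1/2*1/4 + 1/4*1/10 = 7/40
  d_1[S1] = 0*1/10 + 1/4*1/2 + 1/2*7/20 + 1/4*2/5 = 2/5
  d_1[S2] = 0*3/10 + 1/4*1/4 + 1/2*1/20 + 1/4*2/5 = 3/16
  d_1[S3] = 0*11/20 + 1/4*3/20 + 1/2*7/20 + 1/4*1/10 = 19/80
d_1 = (S0=7/40, S1=2/5, S2=3/16, S3=19/80)
  d_2[S0] = 7/40*1/20 + 2/5*1/10 + 3/16*1/4 + 19/80*1/10 = 191/1600
  d_2[S1] = 7/40*1/10 + 2/5*1/2 + 3/16*7/20 + 19/80*2/5 = 121/320
  d_2[S2] = 7/40*3/10 + 2/5*1/4 + 3/16*1/20 + 19/80*2/5 = 411/1600
  d_2[S3] = 7/40*11/20 + 2/5*3/20 + 3/16*7/20 + 19/80*1/10 = 393/1600
d_2 = (S0=191/1600, S1=121/320, S2=411/1600, S3=393/1600)
  d_3[S0] = 191/1600*1/20 + 121/320*1/10 + 411/1600*1/4 + 393/1600*1/10 = 2121/16000
  d_3[S1] = 191/1600*1/10 + 121/320*1/2 + 411/1600*7/20 + 393/1600*2/5 = 12453/32000
  d_3[S2] = 191/1600*3/10 + 121/320*1/4 + 411/1600*1/20 + 393/1600*2/5 = 3863/16000
  d_3[S3] = 191/1600*11/20 + 121/320*3/20 + 411/1600*7/20 + 393/1600*1/10 = 7579/32000
d_3 = (S0=2121/16000, S1=12453/32000, S2=3863/16000, S3=7579/32000)
  d_4[S0] = 2121/16000*1/20 + 12453/32000*1/10 + 3863/16000*1/4 + 7579/32000*1/10 = 10367/80000
  d_4[S1] = 2121/16000*1/10 + 12453/32000*1/2 + 3863/16000*7/20 + 7579/32000*2/5 = 15483/40000
  d_4[S2] = 2121/16000*3/10 + 12453/32000*1/4 + 3863/16000*1/20 + 7579/32000*2/5 = 6243/25600
  d_4[S3] = 2121/16000*11/20 + 12453/32000*3/20 + 3863/16000*7/20 + 7579/32000*1/10 = 153261/640000
d_4 = (S0=10367/80000, S1=15483/40000, S2=6243/25600, S3=153261/640000)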